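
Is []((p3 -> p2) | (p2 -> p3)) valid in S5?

Valid in S5

Tableau for the negation ~[]((p3 -> p2) | (p2 -> p3)):
1. ~[]((p3 -> p2) | (p2 -> p3)), w0
2. ~((p3 -> p2) | (p2 -> p3)), w1
3. ~(p3 -> p2), w1
4. ~(p2 -> p3), w1
5. p3, w1
6. ~p2, w1
7. p2, w1
8. ~p3, w1
Accessibility: w0Rw0, w0Rw1, w1Rw0, w1Rw1
Branch closes: p2 and ~p2 both at w1.
Every branch of the negation's tableau closes; the branch above is one of them.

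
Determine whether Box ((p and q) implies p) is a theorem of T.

Valid in T

Tableau for the negation not Box ((p and q) implies p):
1. not Box ((p and q) implies p), 0
2. not ((p and q) implies p), 1
3. p and q, 1
4. not p, 1
5. p, 1
6. q, 1
Accessibility: 0R0, 0R1, 1R1
Branch closes: p and not p both at 1.
All branches of the negation close; one closing branch shown above.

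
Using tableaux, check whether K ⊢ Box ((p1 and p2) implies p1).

Tableau for the negation not Box ((p1 and p2) implies p1):
1. not Box ((p1 and p2) implies p1), u
2. not ((p1 and p2) implies p1), v
3. p1 and p2, v
4. not p1, v
5. p1, v
6. p2, v
Accessibility: uRv
Branch closes: p1 and not p1 both at v.
Every branch of the negation's tableau closes; the branch above is one of them.

Valid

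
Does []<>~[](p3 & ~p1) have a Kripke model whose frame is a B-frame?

Yes, satisfiable

1. []<>~[](p3 & ~p1), w0
2. <>~[](p3 & ~p1), w0
3. ~[](p3 & ~p1), w1
4. <>~[](p3 & ~p1), w1
5. ~(p3 & ~p1), w2
6. p1, w2
7. ~[](p3 & ~p1), w3
8. ~(p3 & ~p1), w4
9. p1, w4
Accessibility: w0Rw0, w0Rw1, w1Rw0, w1Rw1, w1Rw2, w1Rw3, w2Rw1, w2Rw2, w3Rw1, w3Rw3, w3Rw4, w4Rw3, w4Rw4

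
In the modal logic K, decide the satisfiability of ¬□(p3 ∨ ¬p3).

Unsatisfiable (every branch closes)

1. ¬□(p3 ∨ ¬p3), 0
2. ¬(p3 ∨ ¬p3), 1
3. ¬p3, 1
4. p3, 1
Accessibility: 0R1
Branch closes: p3 and ¬p3 both at 1.
All branches of the tableau close; one closing branch shown above.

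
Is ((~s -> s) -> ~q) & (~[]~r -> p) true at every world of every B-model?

Tableau for the negation ~(((~s -> s) -> ~q) & (~[]~r -> p)):
1. ~(((~s -> s) -> ~q) & (~[]~r -> p)), 0
2. ~(~[]~r -> p), 0   [~&-rule on 1 (branches; this branch)]
3. ~[]~r, 0   [~->-rule on 2]
4. ~p, 0   [~->-rule on 2]
5. r, 1   [~[]-rule on 3: fresh world 1, 0R1]
Accessibility: 0R0, 0R1, 1R0, 1R1
The negation has an open branch (countermodel exists).

No, not valid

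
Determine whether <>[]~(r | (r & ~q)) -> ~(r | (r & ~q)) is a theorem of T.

Tableau for the negation ~(<>[]~(r | (r & ~q)) -> ~(r | (r & ~q))):
1. ~(<>[]~(r | (r & ~q)) -> ~(r | (r & ~q))), u
2. <>[]~(r | (r & ~q)), u   [~->-rule on 1]
3. r | (r & ~q), u   [~->-rule on 1]
4. r & ~q, u   [|-rule on 3 (branches; this branch)]
5. r, u   [&-rule on 4]
6. ~q, u   [&-rule on 4]
7. []~(r | (r & ~q)), v   [<>-rule on 2: fresh world v, uRv]
8. ~(r | (r & ~q)), v   [[]-rule on 7 via vRv]
9. ~r, v   [~|-rule on 8]
10. ~(r & ~q), v   [~|-rule on 8]
11. q, v   [~&-rule on 10 (branches; this branch)]
Accessibility: uRu, uRv, vRv
The negation has an open branch (countermodel exists).

No, not valid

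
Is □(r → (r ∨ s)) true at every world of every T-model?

Valid

Tableau for the negation ¬□(r → (r ∨ s)):
1. ¬□(r → (r ∨ s)), u
2. ¬(r → (r ∨ s)), v   [¬□-rule on 1: fresh world v, uRv]
3. r, v   [¬→-rule on 2]
4. ¬(r ∨ s), v   [¬→-rule on 2]
5. ¬r, v   [¬∨-rule on 4]
6. ¬s, v   [¬∨-rule on 4]
Accessibility: uRu, uRv, vRv
Branch closes: r and ¬r both at v.
All branches of the negation close; one closing branch shown above.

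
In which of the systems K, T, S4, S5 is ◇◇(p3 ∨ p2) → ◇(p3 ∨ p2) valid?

S4-tableau for the negation ¬(◇◇(p3 ∨ p2) → ◇(p3 ∨ p2)):
1. ¬(◇◇(p3 ∨ p2) → ◇(p3 ∨ p2)), u
2. ◇◇(p3 ∨ p2), u   [¬→-rule on 1]
3. ¬◇(p3 ∨ p2), u   [¬→-rule on 1]
4. ¬(p3 ∨ p2), u   [¬◇-rule on 3 via uRu]
5. ¬p3, u   [¬∨-rule on 4]
6. ¬p2, u   [¬∨-rule on 4]
7. ◇(p3 ∨ p2), v   [◇-rule on 2: fresh world v, uRv]
8. ¬(p3 ∨ p2), v   [¬◇-rule on 3 via uRv]
9. ¬p3, v   [¬∨-rule on 8]
10. ¬p2, v   [¬∨-rule on 8]
11. p3 ∨ p2, w   [◇-rule on 7: fresh world w, vRw]
12. ¬(p3 ∨ p2), w   [¬◇-rule on 3 via uRw]
13. ¬p3, w   [¬∨-rule on 12]
14. ¬p2, w   [¬∨-rule on 12]
15. p2, w   [∨-rule on 11 (branches; this branch)]
Accessibility: uRu, uRv, uRw, vRv, vRw, wRw
Branch closes: p2 and ¬p2 both at w.
Every branch closes (one shown): valid in S4, hence also in S5 (every theorem of S4 is a theorem of S5).
T-tableau for the negation ¬(◇◇(p3 ∨ p2) → ◇(p3 ∨ p2)):
1. ¬(◇◇(p3 ∨ p2) → ◇(p3 ∨ p2)), u
2. ◇◇(p3 ∨ p2), u   [¬→-rule on 1]
3. ¬◇(p3 ∨ p2), u   [¬→-rule on 1]
4. ¬(p3 ∨ p2), u   [¬◇-rule on 3 via uRu]
5. ¬p3, u   [¬∨-rule on 4]
6. ¬p2, u   [¬∨-rule on 4]
7. ◇(p3 ∨ p2), v   [◇-rule on 2: fresh world v, uRv]
8. ¬(p3 ∨ p2), v   [¬◇-rule on 3 via uRv]
9. ¬p3, v   [¬∨-rule on 8]
10. ¬p2, v   [¬∨-rule on 8]
11. p3 ∨ p2, w   [◇-rule on 7: fresh world w, vRw]
12. p2, w   [∨-rule on 11 (branches; this branch)]
Accessibility: uRu, uRv, vRv, vRw, wRw
Complete open branch: countermodel on a T-frame, so not valid in T, nor in K (the same frame is also a K-frame).

S4, S5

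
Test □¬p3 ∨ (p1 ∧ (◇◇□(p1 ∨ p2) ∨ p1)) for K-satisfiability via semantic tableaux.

1. □¬p3 ∨ (p1 ∧ (◇◇□(p1 ∨ p2) ∨ p1)), w0
2. p1 ∧ (◇◇□(p1 ∨ p2) ∨ p1), w0
3. p1, w0
4. ◇◇□(p1 ∨ p2) ∨ p1, w0

Satisfiable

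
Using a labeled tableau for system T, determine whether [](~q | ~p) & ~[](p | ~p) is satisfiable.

1. [](~q | ~p) & ~[](p | ~p), 0
2. [](~q | ~p), 0
3. ~[](p | ~p), 0
4. ~q | ~p, 0
5. ~p, 0
6. ~(p | ~p), 1
7. ~p, 1
8. p, 1
Accessibility: 0R0, 0R1, 1R1
Branch closes: p and ~p both at 1.
Every branch closes; the branch above is one of them.

Unsatisfiable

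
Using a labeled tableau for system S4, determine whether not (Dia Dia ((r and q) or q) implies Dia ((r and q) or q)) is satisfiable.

1. not (Dia Dia ((r and q) or q) implies Dia ((r and q) or q)), 0
2. Dia Dia ((r and q) or q), 0
3. not Dia ((r and q) or q), 0
4. not ((r and q) or q), 0
5. not (r and q), 0
6. not q, 0
7. Dia ((r and q) or q), 1
8. not ((r and q) or q), 1
9. not (r and q), 1
10. not q, 1
11. (r and q) or q, 2
12. not ((r and q) or q), 2
13. not (r and q), 2
14. not q, 2
15. r and q, 2
16. r, 2
17. q, 2
Accessibility: 0R0, 0R1, 0R2, 1R1, 1R2, 2R2
Branch closes: q and not q both at 2.
(One branch shown.) All branches close.

Unsatisfiable (every branch closes)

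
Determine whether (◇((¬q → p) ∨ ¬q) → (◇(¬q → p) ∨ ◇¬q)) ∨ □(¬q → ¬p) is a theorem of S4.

Tableau for the negation ¬((◇((¬q → p) ∨ ¬q) → (◇(¬q → p) ∨ ◇¬q)) ∨ □(¬q → ¬p)):
1. ¬((◇((¬q → p) ∨ ¬q) → (◇(¬q → p) ∨ ◇¬q)) ∨ □(¬q → ¬p)), u
2. ¬(◇((¬q → p) ∨ ¬q) → (◇(¬q → p) ∨ ◇¬q)), u
3. ¬□(¬q → ¬p), u
4. ◇((¬q → p) ∨ ¬q), u
5. ¬(◇(¬q → p) ∨ ◇¬q), u
6. ¬◇(¬q → p), u
7. ¬◇¬q, u
8. ¬(¬q → p), u
9. ¬q, u
10. ¬p, u
11. q, u
Accessibility: uRu
Branch closes: q and ¬q both at u.
Every branch of the negation's tableau closes; the branch above is one of them.

Valid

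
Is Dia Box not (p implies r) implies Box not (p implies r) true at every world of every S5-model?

Valid

Tableau for the negation not (Dia Box not (p implies r) implies Box not (p implies r)):
1. not (Dia Box not (p implies r) implies Box not (p implies r)), w0
2. Dia Box not (p implies r), w0   [neg-implies-rule on 1]
3. not Box not (p implies r), w0   [neg-implies-rule on 1]
4. Box not (p implies r), w1   [Dia-rule on 2: fresh world w1, w0Rw1]
5. not (p implies r), w0   [Box-rule on 4 via w1Rw0]
6. p, w0   [neg-implies-rule on 5]
7. not r, w0   [neg-implies-rule on 5]
8. not (p implies r), w1   [Box-rule on 4 via w1Rw1]
9. p, w1   [neg-implies-rule on 8]
10. not r, w1   [neg-implies-rule on 8]
11. p implies r, w2   [neg-Box-rule on 3: fresh world w2, w0Rw2]
12. not (p implies r), w2   [Box-rule on 4 via w1Rw2]
13. p, w2   [neg-implies-rule on 12]
14. not r, w2   [neg-implies-rule on 12]
15. r, w2   [implies-rule on 11 (branches; this branch)]
Accessibility: w0Rw0, w0Rw1, w0Rw2, w1Rw0, w1Rw1, w1Rw2, w2Rw0, w2Rw1, w2Rw2
Branch closes: r and not r both at w2.
All branches of the negation close; one closing branch shown above.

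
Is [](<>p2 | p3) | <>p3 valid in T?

No, not valid

Tableau for the negation ~([](<>p2 | p3) | <>p3):
1. ~([](<>p2 | p3) | <>p3), w0
2. ~[](<>p2 | p3), w0
3. ~<>p3, w0
4. ~p3, w0
5. ~(<>p2 | p3), w1
6. ~<>p2, w1
7. ~p3, w1
8. ~p2, w1
Accessibility: w0Rw0, w0Rw1, w1Rw1
The negation has an open branch (countermodel exists).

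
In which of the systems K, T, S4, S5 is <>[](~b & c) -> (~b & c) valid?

S5

S5-tableau for the negation ~(<>[](~b & c) -> (~b & c)):
1. ~(<>[](~b & c) -> (~b & c)), w0
2. <>[](~b & c), w0   [~->-rule on 1]
3. ~(~b & c), w0   [~->-rule on 1]
4. ~c, w0   [~&-rule on 3 (branches; this branch)]
5. [](~b & c), w1   [<>-rule on 2: fresh world w1, w0Rw1]
6. ~b & c, w0   [[]-rule on 5 via w1Rw0]
7. ~b, w0   [&-rule on 6]
8. c, w0   [&-rule on 6]
Accessibility: w0Rw0, w0Rw1, w1Rw0, w1Rw1
Branch closes: c and ~c both at w0.
Every branch closes (one shown): valid in S5.
S4-tableau for the negation ~(<>[](~b & c) -> (~b & c)):
1. ~(<>[](~b & c) -> (~b & c)), w0
2. <>[](~b & c), w0   [~->-rule on 1]
3. ~(~b & c), w0   [~->-rule on 1]
4. ~c, w0   [~&-rule on 3 (branches; this branch)]
5. [](~b & c), w1   [<>-rule on 2: fresh world w1, w0Rw1]
6. ~b & c, w1   [[]-rule on 5 via w1Rw1]
7. ~b, w1   [&-rule on 6]
8. c, w1   [&-rule on 6]
Accessibility: w0Rw0, w0Rw1, w1Rw1
Complete open branch: countermodel on an S4-frame, so not valid in S4, nor in K, T (the same frame is also a K-frame and a T-frame).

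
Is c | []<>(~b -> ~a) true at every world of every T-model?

No, not valid

Tableau for the negation ~(c | []<>(~b -> ~a)):
1. ~(c | []<>(~b -> ~a)), u
2. ~c, u   [~|-rule on 1]
3. ~[]<>(~b -> ~a), u   [~|-rule on 1]
4. ~<>(~b -> ~a), v   [~[]-rule on 3: fresh world v, uRv]
5. ~(~b -> ~a), v   [~<>-rule on 4 via vRv]
6. ~b, v   [~->-rule on 5]
7. a, v   [~->-rule on 5]
Accessibility: uRu, uRv, vRv
The negation has an open branch (countermodel exists).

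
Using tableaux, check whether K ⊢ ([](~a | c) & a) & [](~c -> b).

Tableau for the negation ~(([](~a | c) & a) & [](~c -> b)):
1. ~(([](~a | c) & a) & [](~c -> b)), 0
2. ~[](~c -> b), 0
3. ~(~c -> b), 1
4. ~c, 1
5. ~b, 1
Accessibility: 0R1
The negation has an open branch (countermodel exists).

Invalid (countermodel exists)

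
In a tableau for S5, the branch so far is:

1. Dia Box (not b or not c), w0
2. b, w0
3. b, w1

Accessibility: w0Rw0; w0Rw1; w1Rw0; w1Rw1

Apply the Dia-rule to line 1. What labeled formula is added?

a fresh world w2 with w0Rw2, and Box (not b or not c) at w2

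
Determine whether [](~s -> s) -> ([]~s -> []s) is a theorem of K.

Valid in K

Tableau for the negation ~([](~s -> s) -> ([]~s -> []s)):
1. ~([](~s -> s) -> ([]~s -> []s)), w0
2. [](~s -> s), w0
3. ~([]~s -> []s), w0
4. []~s, w0
5. ~[]s, w0
6. ~s, w1
7. ~s -> s, w1
8. s, w1
Accessibility: w0Rw1
Branch closes: s and ~s both at w1.
All branches of the negation close; one closing branch shown above.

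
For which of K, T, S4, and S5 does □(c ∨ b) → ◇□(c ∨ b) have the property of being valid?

T, S4, S5

K-tableau for the negation ¬(□(c ∨ b) → ◇□(c ∨ b)):
1. ¬(□(c ∨ b) → ◇□(c ∨ b)), u
2. □(c ∨ b), u
3. ¬◇□(c ∨ b), u
Complete open branch: countermodel on a K-frame, so not valid in K.
T-tableau for the negation ¬(□(c ∨ b) → ◇□(c ∨ b)):
1. ¬(□(c ∨ b) → ◇□(c ∨ b)), u
2. □(c ∨ b), u
3. ¬◇□(c ∨ b), u
4. c ∨ b, u
5. ¬□(c ∨ b), u
6. b, u
7. ¬(c ∨ b), v
8. ¬c, v
9. ¬b, v
10. c ∨ b, v
11. ¬□(c ∨ b), v
12. b, v
Accessibility: uRu, uRv, vRv
Branch closes: b and ¬b both at v.
Every branch closes (one shown): valid in T, hence also in S4, S5 (every theorem of T is a theorem of S4 and S5).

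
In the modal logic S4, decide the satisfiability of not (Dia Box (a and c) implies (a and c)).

1. not (Dia Box (a and c) implies (a and c)), w0
2. Dia Box (a and c), w0   [neg-implies-rule on 1]
3. not (a and c), w0   [neg-implies-rule on 1]
4. not c, w0   [neg-and-rule on 3 (branches; this branch)]
5. Box (a and c), w1   [Dia-rule on 2: fresh world w1, w0Rw1]
6. a and c, w1   [Box-rule on 5 via w1Rw1]
7. a, w1   [and-rule on 6]
8. c, w1   [and-rule on 6]
Accessibility: w0Rw0, w0Rw1, w1Rw1

Satisfiable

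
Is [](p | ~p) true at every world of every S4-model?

Valid

Tableau for the negation ~[](p | ~p):
1. ~[](p | ~p), 0
2. ~(p | ~p), 1   [~[]-rule on 1: fresh world 1, 0R1]
3. ~p, 1   [~|-rule on 2]
4. p, 1   [~|-rule on 2]
Accessibility: 0R0, 0R1, 1R1
Branch closes: p and ~p both at 1.
Every branch of the negation's tableau closes; the branch above is one of them.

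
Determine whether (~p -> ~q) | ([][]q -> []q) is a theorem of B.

Tableau for the negation ~((~p -> ~q) | ([][]q -> []q)):
1. ~((~p -> ~q) | ([][]q -> []q)), w0
2. ~(~p -> ~q), w0   [~|-rule on 1]
3. ~([][]q -> []q), w0   [~|-rule on 1]
4. ~p, w0   [~->-rule on 2]
5. q, w0   [~->-rule on 2]
6. [][]q, w0   [~->-rule on 3]
7. ~[]q, w0   [~->-rule on 3]
8. []q, w0   [[]-rule on 6 via w0Rw0]
9. ~q, w1   [~[]-rule on 7: fresh world w1, w0Rw1]
10. []q, w1   [[]-rule on 6 via w0Rw1]
11. q, w1   [[]-rule on 8 via w0Rw1]
Accessibility: w0Rw0, w0Rw1, w1Rw0, w1Rw1
Branch closes: q and ~q both at w1.
Every branch of the negation's tableau closes; the branch above is one of them.

Valid in B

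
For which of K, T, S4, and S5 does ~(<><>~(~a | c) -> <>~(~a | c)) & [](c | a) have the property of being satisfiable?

T-tableau for the formula:
1. ~(<><>~(~a | c) -> <>~(~a | c)) & [](c | a), 0
2. ~(<><>~(~a | c) -> <>~(~a | c)), 0
3. [](c | a), 0
4. <><>~(~a | c), 0
5. ~<>~(~a | c), 0
6. c | a, 0
7. ~a | c, 0
8. a, 0
9. c, 0
10. <>~(~a | c), 1
11. c | a, 1
12. ~a | c, 1
13. a, 1
14. c, 1
15. ~(~a | c), 2
16. a, 2
17. ~c, 2
Accessibility: 0R0, 0R1, 1R1, 1R2, 2R2
Complete open branch: satisfiable in T, hence also in K (this T-model is also a K-model).
S4-tableau for the formula:
1. ~(<><>~(~a | c) -> <>~(~a | c)) & [](c | a), 0
2. ~(<><>~(~a | c) -> <>~(~a | c)), 0
3. [](c | a), 0
4. <><>~(~a | c), 0
5. ~<>~(~a | c), 0
6. c | a, 0
7. ~a | c, 0
8. a, 0
9. c, 0
10. <>~(~a | c), 1
11. c | a, 1
12. ~a | c, 1
13. a, 1
14. c, 1
15. ~(~a | c), 2
16. a, 2
17. ~c, 2
18. c | a, 2
19. ~a | c, 2
20. c, 2
Accessibility: 0R0, 0R1, 0R2, 1R1, 1R2, 2R2
Branch closes: c and ~c both at 2.
Every branch closes (one shown): unsatisfiable in S4, hence also in S5 (every S5-frame is an S4-frame).

K, T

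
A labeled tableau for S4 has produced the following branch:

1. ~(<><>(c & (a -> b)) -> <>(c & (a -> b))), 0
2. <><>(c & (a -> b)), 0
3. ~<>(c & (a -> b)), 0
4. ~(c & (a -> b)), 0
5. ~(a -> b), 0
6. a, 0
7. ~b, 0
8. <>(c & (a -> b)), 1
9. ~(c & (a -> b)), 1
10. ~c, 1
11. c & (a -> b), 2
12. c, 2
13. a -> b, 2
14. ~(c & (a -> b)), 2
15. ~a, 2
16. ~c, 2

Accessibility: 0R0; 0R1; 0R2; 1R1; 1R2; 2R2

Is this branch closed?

Yes, closed

Both c and ~c appear at 2.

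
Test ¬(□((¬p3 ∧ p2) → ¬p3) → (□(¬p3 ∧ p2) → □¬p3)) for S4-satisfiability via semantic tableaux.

1. ¬(□((¬p3 ∧ p2) → ¬p3) → (□(¬p3 ∧ p2) → □¬p3)), 0
2. □((¬p3 ∧ p2) → ¬p3), 0
3. ¬(□(¬p3 ∧ p2) → □¬p3), 0
4. □(¬p3 ∧ p2), 0
5. ¬□¬p3, 0
6. (¬p3 ∧ p2) → ¬p3, 0
7. ¬p3 ∧ p2, 0
8. ¬p3, 0
9. p2, 0
10. p3, 1
11. (¬p3 ∧ p2) → ¬p3, 1
12. ¬p3 ∧ p2, 1
13. ¬p3, 1
14. p2, 1
Accessibility: 0R0, 0R1, 1R1
Branch closes: p3 and ¬p3 both at 1.
Every branch closes; the branch above is one of them.

No, unsatisfiable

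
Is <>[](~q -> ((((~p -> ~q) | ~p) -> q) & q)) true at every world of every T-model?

Tableau for the negation ~<>[](~q -> ((((~p -> ~q) | ~p) -> q) & q)):
1. ~<>[](~q -> ((((~p -> ~q) | ~p) -> q) & q)), w0
2. ~[](~q -> ((((~p -> ~q) | ~p) -> q) & q)), w0   [~<>-rule on 1 via w0Rw0]
3. ~(~q -> ((((~p -> ~q) | ~p) -> q) & q)), w1   [~[]-rule on 2: fresh world w1, w0Rw1]
4. ~q, w1   [~->-rule on 3]
5. ~((((~p -> ~q) | ~p) -> q) & q), w1   [~->-rule on 3]
6. ~[](~q -> ((((~p -> ~q) | ~p) -> q) & q)), w1   [~<>-rule on 1 via w0Rw1]
7. ~(~q -> ((((~p -> ~q) | ~p) -> q) & q)), w2   [~[]-rule on 6: fresh world w2, w1Rw2]
8. ~q, w2   [~->-rule on 7]
9. ~((((~p -> ~q) | ~p) -> q) & q), w2   [~->-rule on 7]
Accessibility: w0Rw0, w0Rw1, w1Rw1, w1Rw2, w2Rw2
The negation has an open branch (countermodel exists).

Not valid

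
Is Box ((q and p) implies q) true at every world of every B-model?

Tableau for the negation not Box ((q and p) implies q):
1. not Box ((q and p) implies q), 0
2. not ((q and p) implies q), 1
3. q and p, 1
4. not q, 1
5. q, 1
6. p, 1
Accessibility: 0R0, 0R1, 1R0, 1R1
Branch closes: q and not q both at 1.
All branches of the negation close; one closing branch shown above.

Yes, valid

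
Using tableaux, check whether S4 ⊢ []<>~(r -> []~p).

Tableau for the negation ~[]<>~(r -> []~p):
1. ~[]<>~(r -> []~p), u
2. ~<>~(r -> []~p), v
3. r -> []~p, v
4. []~p, v
5. ~p, v
Accessibility: uRu, uRv, vRv
The negation has an open branch (countermodel exists).

No, not valid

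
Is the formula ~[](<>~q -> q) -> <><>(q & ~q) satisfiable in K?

1. ~[](<>~q -> q) -> <><>(q & ~q), u
2. [](<>~q -> q), u   [->-rule on 1 (branches; this branch)]

Satisfiable (open branch found)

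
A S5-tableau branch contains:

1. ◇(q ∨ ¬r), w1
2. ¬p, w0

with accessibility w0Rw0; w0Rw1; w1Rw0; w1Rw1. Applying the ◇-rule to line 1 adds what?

a fresh world w2 with w1Rw2, and q ∨ ¬r at w2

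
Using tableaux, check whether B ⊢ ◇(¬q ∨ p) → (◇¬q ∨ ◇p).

Valid in B

Tableau for the negation ¬(◇(¬q ∨ p) → (◇¬q ∨ ◇p)):
1. ¬(◇(¬q ∨ p) → (◇¬q ∨ ◇p)), u
2. ◇(¬q ∨ p), u
3. ¬(◇¬q ∨ ◇p), u
4. ¬◇¬q, u
5. ¬◇p, u
6. q, u
7. ¬p, u
8. ¬q ∨ p, v
9. q, v
10. ¬p, v
11. p, v
Accessibility: uRu, uRv, vRu, vRv
Branch closes: p and ¬p both at v.
Every branch of the negation's tableau closes; the branch above is one of them.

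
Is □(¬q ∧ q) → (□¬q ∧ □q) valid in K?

Tableau for the negation ¬(□(¬q ∧ q) → (□¬q ∧ □q)):
1. ¬(□(¬q ∧ q) → (□¬q ∧ □q)), 0
2. □(¬q ∧ q), 0   [¬→-rule on 1]
3. ¬(□¬q ∧ □q), 0   [¬→-rule on 1]
4. ¬□q, 0   [¬∧-rule on 3 (branches; this branch)]
5. ¬q, 1   [¬□-rule on 4: fresh world 1, 0R1]
6. ¬q ∧ q, 1   [□-rule on 2 via 0R1]
7. q, 1   [∧-rule on 6]
Accessibility: 0R1
Branch closes: q and ¬q both at 1.
All branches of the negation close; one closing branch shown above.

Valid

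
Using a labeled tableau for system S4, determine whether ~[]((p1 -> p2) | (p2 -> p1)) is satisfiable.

Unsatisfiable

1. ~[]((p1 -> p2) | (p2 -> p1)), 0
2. ~((p1 -> p2) | (p2 -> p1)), 1
3. ~(p1 -> p2), 1
4. ~(p2 -> p1), 1
5. p1, 1
6. ~p2, 1
7. p2, 1
8. ~p1, 1
Accessibility: 0R0, 0R1, 1R1
Branch closes: p2 and ~p2 both at 1.
(One branch shown.) All branches close.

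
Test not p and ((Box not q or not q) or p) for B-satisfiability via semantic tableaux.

Yes, satisfiable

1. not p and ((Box not q or not q) or p), 0
2. not p, 0
3. (Box not q or not q) or p, 0
4. Box not q or not q, 0
5. not q, 0
Accessibility: 0R0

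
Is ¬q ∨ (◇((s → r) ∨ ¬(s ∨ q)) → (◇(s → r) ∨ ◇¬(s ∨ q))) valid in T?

Tableau for the negation ¬(¬q ∨ (◇((s → r) ∨ ¬(s ∨ q)) → (◇(s → r) ∨ ◇¬(s ∨ q)))):
1. ¬(¬q ∨ (◇((s → r) ∨ ¬(s ∨ q)) → (◇(s → r) ∨ ◇¬(s ∨ q)))), w0
2. q, w0
3. ¬(◇((s → r) ∨ ¬(s ∨ q)) → (◇(s → r) ∨ ◇¬(s ∨ q))), w0
4. ◇((s → r) ∨ ¬(s ∨ q)), w0
5. ¬(◇(s → r) ∨ ◇¬(s ∨ q)), w0
6. ¬◇(s → r), w0
7. ¬◇¬(s ∨ q), w0
8. ¬(s → r), w0
9. s, w0
10. ¬r, w0
11. s ∨ q, w0
12. (s → r) ∨ ¬(s ∨ q), w1
13. ¬(s → r), w1
14. s, w1
15. ¬r, w1
16. s ∨ q, w1
17. s → r, w1
18. q, w1
19. r, w1
Accessibility: w0Rw0, w0Rw1, w1Rw1
Branch closes: r and ¬r both at w1.
All branches of the negation close; one closing branch shown above.

Valid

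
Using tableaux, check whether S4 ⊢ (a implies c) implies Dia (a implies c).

Yes, valid

Tableau for the negation not ((a implies c) implies Dia (a implies c)):
1. not ((a implies c) implies Dia (a implies c)), u
2. a implies c, u
3. not Dia (a implies c), u
4. not (a implies c), u
5. a, u
6. not c, u
7. c, u
Accessibility: uRu
Branch closes: c and not c both at u.
Every branch of the negation's tableau closes; the branch above is one of them.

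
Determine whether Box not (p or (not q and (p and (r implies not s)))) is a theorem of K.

Tableau for the negation not Box not (p or (not q and (p and (r implies not s)))):
1. not Box not (p or (not q and (p and (r implies not s)))), w0
2. p or (not q and (p and (r implies not s))), w1   [neg-Box-rule on 1: fresh world w1, w0Rw1]
3. not q and (p and (r implies not s)), w1   [or-rule on 2 (branches; this branch)]
4. not q, w1   [and-rule on 3]
5. p and (r implies not s), w1   [and-rule on 3]
6. p, w1   [and-rule on 5]
7. r implies not s, w1   [and-rule on 5]
8. not s, w1   [implies-rule on 7 (branches; this branch)]
Accessibility: w0Rw1
The negation has an open branch (countermodel exists).

Not valid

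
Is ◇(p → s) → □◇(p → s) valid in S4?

No, not valid

Tableau for the negation ¬(◇(p → s) → □◇(p → s)):
1. ¬(◇(p → s) → □◇(p → s)), u
2. ◇(p → s), u   [¬→-rule on 1]
3. ¬□◇(p → s), u   [¬→-rule on 1]
4. p → s, v   [◇-rule on 2: fresh world v, uRv]
5. s, v   [→-rule on 4 (branches; this branch)]
6. ¬◇(p → s), w   [¬□-rule on 3: fresh world w, uRw]
7. ¬(p → s), w   [¬◇-rule on 6 via wRw]
8. p, w   [¬→-rule on 7]
9. ¬s, w   [¬→-rule on 7]
Accessibility: uRu, uRv, uRw, vRv, wRw
The negation has an open branch (countermodel exists).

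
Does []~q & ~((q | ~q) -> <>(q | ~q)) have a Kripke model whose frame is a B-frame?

No, unsatisfiable

1. []~q & ~((q | ~q) -> <>(q | ~q)), u
2. []~q, u   [&-rule on 1]
3. ~((q | ~q) -> <>(q | ~q)), u   [&-rule on 1]
4. q | ~q, u   [~->-rule on 3]
5. ~<>(q | ~q), u   [~->-rule on 3]
6. ~q, u   [[]-rule on 2 via uRu]
7. ~(q | ~q), u   [~<>-rule on 5 via uRu]
8. q, u   [~|-rule on 7]
Accessibility: uRu
Branch closes: q and ~q both at u.
All branches of the tableau close; one closing branch shown above.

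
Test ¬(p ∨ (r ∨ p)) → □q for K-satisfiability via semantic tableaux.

Yes, satisfiable

1. ¬(p ∨ (r ∨ p)) → □q, u
2. □q, u   [→-rule on 1 (branches; this branch)]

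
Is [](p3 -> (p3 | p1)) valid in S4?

Tableau for the negation ~[](p3 -> (p3 | p1)):
1. ~[](p3 -> (p3 | p1)), 0
2. ~(p3 -> (p3 | p1)), 1
3. p3, 1
4. ~(p3 | p1), 1
5. ~p3, 1
6. ~p1, 1
Accessibility: 0R0, 0R1, 1R1
Branch closes: p3 and ~p3 both at 1.
All branches of the negation close; one closing branch shown above.

Yes, valid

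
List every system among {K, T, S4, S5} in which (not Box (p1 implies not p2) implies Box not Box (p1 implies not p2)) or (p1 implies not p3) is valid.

S5-tableau for the negation not ((not Box (p1 implies not p2) implies Box not Box (p1 implies not p2)) or (p1 implies not p3)):
1. not ((not Box (p1 implies not p2) implies Box not Box (p1 implies not p2)) or (p1 implies not p3)), w0
2. not (not Box (p1 implies not p2) implies Box not Box (p1 implies not p2)), w0
3. not (p1 implies not p3), w0
4. not Box (p1 implies not p2), w0
5. not Box not Box (p1 implies not p2), w0
6. p1, w0
7. p3, w0
8. not (p1 implies not p2), w1
9. p1, w1
10. p2, w1
11. Box (p1 implies not p2), w2
12. p1 implies not p2, w0
13. p1 implies not p2, w1
14. p1 implies not p2, w2
15. not p2, w0
16. not p2, w1
Accessibility: w0Rw0, w0Rw1, w0Rw2, w1Rw0, w1Rw1, w1Rw2, w2Rw0, w2Rw1, w2Rw2
Branch closes: p2 and not p2 both at w1.
Every branch closes (one shown): valid in S5.
S4-tableau for the negation not ((not Box (p1 implies not p2) implies Box not Box (p1 implies not p2)) or (p1 implies not p3)):
1. not ((not Box (p1 implies not p2) implies Box not Box (p1 implies not p2)) or (p1 implies not p3)), w0
2. not (not Box (p1 implies not p2) implies Box not Box (p1 implies not p2)), w0
3. not (p1 implies not p3), w0
4. not Box (p1 implies not p2), w0
5. not Box not Box (p1 implies not p2), w0
6. p1, w0
7. p3, w0
8. not (p1 implies not p2), w1
9. p1, w1
10. p2, w1
11. Box (p1 implies not p2), w2
12. p1 implies not p2, w2
13. not p2, w2
Accessibility: w0Rw0, w0Rw1, w0Rw2, w1Rw1, w2Rw2
Complete open branch: countermodel on an S4-frame, so not valid in S4, nor in K, T (the same frame is also a K-frame and a T-frame).

S5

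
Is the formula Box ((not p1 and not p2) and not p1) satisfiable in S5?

Yes, satisfiable

1. Box ((not p1 and not p2) and not p1), 0
2. (not p1 and not p2) and not p1, 0
3. not p1 and not p2, 0
4. not p1, 0
5. not p2, 0
Accessibility: 0R0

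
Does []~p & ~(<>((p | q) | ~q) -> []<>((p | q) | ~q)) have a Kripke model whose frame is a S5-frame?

No, unsatisfiable

1. []~p & ~(<>((p | q) | ~q) -> []<>((p | q) | ~q)), 0
2. []~p, 0
3. ~(<>((p | q) | ~q) -> []<>((p | q) | ~q)), 0
4. <>((p | q) | ~q), 0
5. ~[]<>((p | q) | ~q), 0
6. ~p, 0
7. (p | q) | ~q, 1
8. ~p, 1
9. p | q, 1
10. q, 1
11. ~<>((p | q) | ~q), 2
12. ~p, 2
13. ~((p | q) | ~q), 0
14. ~(p | q), 0
15. q, 0
16. ~q, 0
Accessibility: 0R0, 0R1, 0R2, 1R0, 1R1, 1R2, 2R0, 2R1, 2R2
Branch closes: q and ~q both at 0.
Every branch closes; the branch above is one of them.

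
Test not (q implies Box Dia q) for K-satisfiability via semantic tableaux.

1. not (q implies Box Dia q), u
2. q, u   [neg-implies-rule on 1]
3. not Box Dia q, u   [neg-implies-rule on 1]
4. not Dia q, v   [neg-Box-rule on 3: fresh world v, uRv]
Accessibility: uRv

Satisfiable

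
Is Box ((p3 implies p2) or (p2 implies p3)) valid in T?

Valid

Tableau for the negation not Box ((p3 implies p2) or (p2 implies p3)):
1. not Box ((p3 implies p2) or (p2 implies p3)), 0
2. not ((p3 implies p2) or (p2 implies p3)), 1
3. not (p3 implies p2), 1
4. not (p2 implies p3), 1
5. p3, 1
6. not p2, 1
7. p2, 1
8. not p3, 1
Accessibility: 0R0, 0R1, 1R1
Branch closes: p2 and not p2 both at 1.
Every branch of the negation's tableau closes; the branch above is one of them.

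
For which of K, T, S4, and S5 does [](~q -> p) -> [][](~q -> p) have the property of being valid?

S4-tableau for the negation ~([](~q -> p) -> [][](~q -> p)):
1. ~([](~q -> p) -> [][](~q -> p)), 0
2. [](~q -> p), 0
3. ~[][](~q -> p), 0
4. ~q -> p, 0
5. p, 0
6. ~[](~q -> p), 1
7. ~q -> p, 1
8. p, 1
9. ~(~q -> p), 2
10. ~q, 2
11. ~p, 2
12. ~q -> p, 2
13. p, 2
Accessibility: 0R0, 0R1, 0R2, 1R1, 1R2, 2R2
Branch closes: p and ~p both at 2.
Every branch closes (one shown): valid in S4, hence also in S5 (every theorem of S4 is a theorem of S5).
T-tableau for the negation ~([](~q -> p) -> [][](~q -> p)):
1. ~([](~q -> p) -> [][](~q -> p)), 0
2. [](~q -> p), 0
3. ~[][](~q -> p), 0
4. ~q -> p, 0
5. p, 0
6. ~[](~q -> p), 1
7. ~q -> p, 1
8. p, 1
9. ~(~q -> p), 2
10. ~q, 2
11. ~p, 2
Accessibility: 0R0, 0R1, 1R1, 1R2, 2R2
Complete open branch: countermodel on a T-frame, so not valid in T, nor in K (the same frame is also a K-frame).

S4, S5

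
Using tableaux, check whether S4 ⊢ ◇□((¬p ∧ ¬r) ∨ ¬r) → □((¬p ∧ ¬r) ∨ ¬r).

No, not valid

Tableau for the negation ¬(◇□((¬p ∧ ¬r) ∨ ¬r) → □((¬p ∧ ¬r) ∨ ¬r)):
1. ¬(◇□((¬p ∧ ¬r) ∨ ¬r) → □((¬p ∧ ¬r) ∨ ¬r)), 0
2. ◇□((¬p ∧ ¬r) ∨ ¬r), 0
3. ¬□((¬p ∧ ¬r) ∨ ¬r), 0
4. □((¬p ∧ ¬r) ∨ ¬r), 1
5. (¬p ∧ ¬r) ∨ ¬r, 1
6. ¬r, 1
7. ¬((¬p ∧ ¬r) ∨ ¬r), 2
8. ¬(¬p ∧ ¬r), 2
9. r, 2
Accessibility: 0R0, 0R1, 0R2, 1R1, 2R2
The negation has an open branch (countermodel exists).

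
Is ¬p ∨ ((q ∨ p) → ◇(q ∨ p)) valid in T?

Tableau for the negation ¬(¬p ∨ ((q ∨ p) → ◇(q ∨ p))):
1. ¬(¬p ∨ ((q ∨ p) → ◇(q ∨ p))), u
2. p, u
3. ¬((q ∨ p) → ◇(q ∨ p)), u
4. q ∨ p, u
5. ¬◇(q ∨ p), u
6. ¬(q ∨ p), u
7. ¬q, u
8. ¬p, u
Accessibility: uRu
Branch closes: p and ¬p both at u.
Every branch of the negation's tableau closes; the branch above is one of them.

Valid in T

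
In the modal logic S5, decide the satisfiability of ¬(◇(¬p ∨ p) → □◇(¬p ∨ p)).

No, unsatisfiable

1. ¬(◇(¬p ∨ p) → □◇(¬p ∨ p)), u
2. ◇(¬p ∨ p), u
3. ¬□◇(¬p ∨ p), u
4. ¬p ∨ p, v
5. p, v
6. ¬◇(¬p ∨ p), w
7. ¬(¬p ∨ p), u
8. p, u
9. ¬p, u
Accessibility: uRu, uRv, uRw, vRu, vRv, vRw, wRu, wRv, wRw
Branch closes: p and ¬p both at u.
All branches of the tableau close; one closing branch shown above.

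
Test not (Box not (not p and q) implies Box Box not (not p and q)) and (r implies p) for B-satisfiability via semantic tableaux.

1. not (Box not (not p and q) implies Box Box not (not p and q)) and (r implies p), 0
2. not (Box not (not p and q) implies Box Box not (not p and q)), 0
3. r implies p, 0
4. Box not (not p and q), 0
5. not Box Box not (not p and q), 0
6. not (not p and q), 0
7. p, 0
8. not q, 0
9. not Box not (not p and q), 1
10. not (not p and q), 1
11. not q, 1
12. not p and q, 2
13. not p, 2
14. q, 2
Accessibility: 0R0, 0R1, 1R0, 1R1, 1R2, 2R1, 2R2

Satisfiable (open branch found)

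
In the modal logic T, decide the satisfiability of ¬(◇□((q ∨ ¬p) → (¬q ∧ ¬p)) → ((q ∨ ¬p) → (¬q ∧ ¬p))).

Satisfiable

1. ¬(◇□((q ∨ ¬p) → (¬q ∧ ¬p)) → ((q ∨ ¬p) → (¬q ∧ ¬p))), w0
2. ◇□((q ∨ ¬p) → (¬q ∧ ¬p)), w0
3. ¬((q ∨ ¬p) → (¬q ∧ ¬p)), w0
4. q ∨ ¬p, w0
5. ¬(¬q ∧ ¬p), w0
6. ¬p, w0
7. q, w0
8. □((q ∨ ¬p) → (¬q ∧ ¬p)), w1
9. (q ∨ ¬p) → (¬q ∧ ¬p), w1
10. ¬q ∧ ¬p, w1
11. ¬q, w1
12. ¬p, w1
Accessibility: w0Rw0, w0Rw1, w1Rw1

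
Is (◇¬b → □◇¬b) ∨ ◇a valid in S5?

Tableau for the negation ¬((◇¬b → □◇¬b) ∨ ◇a):
1. ¬((◇¬b → □◇¬b) ∨ ◇a), 0
2. ¬(◇¬b → □◇¬b), 0   [¬∨-rule on 1]
3. ¬◇a, 0   [¬∨-rule on 1]
4. ◇¬b, 0   [¬→-rule on 2]
5. ¬□◇¬b, 0   [¬→-rule on 2]
6. ¬a, 0   [¬◇-rule on 3 via 0R0]
7. ¬b, 1   [◇-rule on 4: fresh world 1, 0R1]
8. ¬a, 1   [¬◇-rule on 3 via 0R1]
9. ¬◇¬b, 2   [¬□-rule on 5: fresh world 2, 0R2]
10. ¬a, 2   [¬◇-rule on 3 via 0R2]
11. b, 0   [¬◇-rule on 9 via 2R0]
12. b, 1   [¬◇-rule on 9 via 2R1]
Accessibility: 0R0, 0R1, 0R2, 1R0, 1R1, 1R2, 2R0, 2R1, 2R2
Branch closes: b and ¬b both at 1.
All branches of the negation close; one closing branch shown above.

Yes, valid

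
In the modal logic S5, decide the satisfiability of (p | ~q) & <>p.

Satisfiable (open branch found)

1. (p | ~q) & <>p, u
2. p | ~q, u
3. <>p, u
4. ~q, u
5. p, v
Accessibility: uRu, uRv, vRu, vRv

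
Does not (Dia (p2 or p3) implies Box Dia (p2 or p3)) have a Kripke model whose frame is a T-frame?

Yes, satisfiable

1. not (Dia (p2 or p3) implies Box Dia (p2 or p3)), 0
2. Dia (p2 or p3), 0
3. not Box Dia (p2 or p3), 0
4. p2 or p3, 1
5. p3, 1
6. not Dia (p2 or p3), 2
7. not (p2 or p3), 2
8. not p2, 2
9. not p3, 2
Accessibility: 0R0, 0R1, 0R2, 1R1, 2R2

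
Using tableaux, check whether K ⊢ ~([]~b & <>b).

Yes, valid

Tableau for the negation []~b & <>b:
1. []~b & <>b, w0
2. []~b, w0
3. <>b, w0
4. b, w1
5. ~b, w1
Accessibility: w0Rw1
Branch closes: b and ~b both at w1.
All branches of the negation close; one closing branch shown above.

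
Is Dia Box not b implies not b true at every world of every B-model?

Tableau for the negation not (Dia Box not b implies not b):
1. not (Dia Box not b implies not b), u
2. Dia Box not b, u
3. b, u
4. Box not b, v
5. not b, u
Accessibility: uRu, uRv, vRu, vRv
Branch closes: b and not b both at u.
Every branch of the negation's tableau closes; the branch above is one of them.

Valid in B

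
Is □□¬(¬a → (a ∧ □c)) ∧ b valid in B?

Tableau for the negation ¬(□□¬(¬a → (a ∧ □c)) ∧ b):
1. ¬(□□¬(¬a → (a ∧ □c)) ∧ b), u
2. ¬b, u   [¬∧-rule on 1 (branches; this branch)]
Accessibility: uRu
The negation has an open branch (countermodel exists).

Invalid (countermodel exists)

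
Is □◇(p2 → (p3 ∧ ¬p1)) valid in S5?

Not valid

Tableau for the negation ¬□◇(p2 → (p3 ∧ ¬p1)):
1. ¬□◇(p2 → (p3 ∧ ¬p1)), u
2. ¬◇(p2 → (p3 ∧ ¬p1)), v
3. ¬(p2 → (p3 ∧ ¬p1)), u
4. p2, u
5. ¬(p3 ∧ ¬p1), u
6. ¬(p2 → (p3 ∧ ¬p1)), v
7. p2, v
8. ¬(p3 ∧ ¬p1), v
9. p1, u
10. p1, v
Accessibility: uRu, uRv, vRu, vRv
The negation has an open branch (countermodel exists).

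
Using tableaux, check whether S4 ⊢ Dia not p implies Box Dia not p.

Not valid

Tableau for the negation not (Dia not p implies Box Dia not p):
1. not (Dia not p implies Box Dia not p), w0
2. Dia not p, w0
3. not Box Dia not p, w0
4. not p, w1
5. not Dia not p, w2
6. p, w2
Accessibility: w0Rw0, w0Rw1, w0Rw2, w1Rw1, w2Rw2
The negation has an open branch (countermodel exists).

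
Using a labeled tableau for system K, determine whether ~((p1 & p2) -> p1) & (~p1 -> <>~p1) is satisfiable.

Unsatisfiable

1. ~((p1 & p2) -> p1) & (~p1 -> <>~p1), 0
2. ~((p1 & p2) -> p1), 0   [&-rule on 1]
3. ~p1 -> <>~p1, 0   [&-rule on 1]
4. p1 & p2, 0   [~->-rule on 2]
5. ~p1, 0   [~->-rule on 2]
6. p1, 0   [&-rule on 4]
7. p2, 0   [&-rule on 4]
Branch closes: p1 and ~p1 both at 0.
Every branch closes; the branch above is one of them.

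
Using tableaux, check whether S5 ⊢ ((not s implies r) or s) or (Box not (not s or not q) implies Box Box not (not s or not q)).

Valid in S5

Tableau for the negation not (((not s implies r) or s) or (Box not (not s or not q) implies Box Box not (not s or not q))):
1. not (((not s implies r) or s) or (Box not (not s or not q) implies Box Box not (not s or not q))), u
2. not ((not s implies r) or s), u   [neg-or-rule on 1]
3. not (Box not (not s or not q) implies Box Box not (not s or not q)), u   [neg-or-rule on 1]
4. not (not s implies r), u   [neg-or-rule on 2]
5. not s, u   [neg-or-rule on 2]
6. Box not (not s or not q), u   [neg-implies-rule on 3]
7. not Box Box not (not s or not q), u   [neg-implies-rule on 3]
8. not r, u   [neg-implies-rule on 4]
9. not (not s or not q), u   [Box-rule on 6 via uRu]
10. s, u   [neg-or-rule on 9]
11. q, u   [neg-or-rule on 9]
Accessibility: uRu
Branch closes: s and not s both at u.
Every branch of the negation's tableau closes; the branch above is one of them.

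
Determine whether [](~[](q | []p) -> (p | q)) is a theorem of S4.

Tableau for the negation ~[](~[](q | []p) -> (p | q)):
1. ~[](~[](q | []p) -> (p | q)), 0
2. ~(~[](q | []p) -> (p | q)), 1
3. ~[](q | []p), 1
4. ~(p | q), 1
5. ~p, 1
6. ~q, 1
7. ~(q | []p), 2
8. ~q, 2
9. ~[]p, 2
10. ~p, 3
Accessibility: 0R0, 0R1, 0R2, 0R3, 1R1, 1R2, 1R3, 2R2, 2R3, 3R3
The negation has an open branch (countermodel exists).

Not valid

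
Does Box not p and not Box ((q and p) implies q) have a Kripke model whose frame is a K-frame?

Unsatisfiable

1. Box not p and not Box ((q and p) implies q), 0
2. Box not p, 0
3. not Box ((q and p) implies q), 0
4. not ((q and p) implies q), 1
5. q and p, 1
6. not q, 1
7. q, 1
8. p, 1
Accessibility: 0R1
Branch closes: q and not q both at 1.
All branches of the tableau close; one closing branch shown above.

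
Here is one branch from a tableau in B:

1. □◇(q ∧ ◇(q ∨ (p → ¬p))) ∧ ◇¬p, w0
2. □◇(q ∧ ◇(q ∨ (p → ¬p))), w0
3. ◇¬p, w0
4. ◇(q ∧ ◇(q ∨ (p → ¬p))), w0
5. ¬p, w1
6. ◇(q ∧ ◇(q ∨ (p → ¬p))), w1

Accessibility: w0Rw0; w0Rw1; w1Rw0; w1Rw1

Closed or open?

No, open

No atom appears with both signs at the same world.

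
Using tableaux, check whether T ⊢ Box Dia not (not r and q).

Invalid (countermodel exists)

Tableau for the negation not Box Dia not (not r and q):
1. not Box Dia not (not r and q), w0
2. not Dia not (not r and q), w1
3. not r and q, w1
4. not r, w1
5. q, w1
Accessibility: w0Rw0, w0Rw1, w1Rw1
The negation has an open branch (countermodel exists).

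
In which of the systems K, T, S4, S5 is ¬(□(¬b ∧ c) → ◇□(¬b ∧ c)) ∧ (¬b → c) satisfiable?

T-tableau for the formula:
1. ¬(□(¬b ∧ c) → ◇□(¬b ∧ c)) ∧ (¬b → c), w0
2. ¬(□(¬b ∧ c) → ◇□(¬b ∧ c)), w0
3. ¬b → c, w0
4. □(¬b ∧ c), w0
5. ¬◇□(¬b ∧ c), w0
6. ¬b ∧ c, w0
7. ¬b, w0
8. c, w0
9. ¬□(¬b ∧ c), w0
10. ¬(¬b ∧ c), w1
11. ¬b ∧ c, w1
12. ¬b, w1
13. c, w1
14. ¬□(¬b ∧ c), w1
15. ¬c, w1
Accessibility: w0Rw0, w0Rw1, w1Rw1
Branch closes: c and ¬c both at w1.
Every branch closes (one shown): unsatisfiable in T, hence also in S4, S5 (every S4/S5-frame is a T-frame).
K-tableau for the formula:
1. ¬(□(¬b ∧ c) → ◇□(¬b ∧ c)) ∧ (¬b → c), w0
2. ¬(□(¬b ∧ c) → ◇□(¬b ∧ c)), w0
3. ¬b → c, w0
4. □(¬b ∧ c), w0
5. ¬◇□(¬b ∧ c), w0
6. c, w0
Complete open branch: satisfiable in K.

K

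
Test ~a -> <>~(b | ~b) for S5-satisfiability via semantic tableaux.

Satisfiable

1. ~a -> <>~(b | ~b), 0
2. a, 0
Accessibility: 0R0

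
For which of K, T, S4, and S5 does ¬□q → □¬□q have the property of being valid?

S5-tableau for the negation ¬(¬□q → □¬□q):
1. ¬(¬□q → □¬□q), 0
2. ¬□q, 0
3. ¬□¬□q, 0
4. ¬q, 1
5. □q, 2
6. q, 0
7. q, 1
Accessibility: 0R0, 0R1, 0R2, 1R0, 1R1, 1R2, 2R0, 2R1, 2R2
Branch closes: q and ¬q both at 1.
Every branch closes (one shown): valid in S5.
S4-tableau for the negation ¬(¬□q → □¬□q):
1. ¬(¬□q → □¬□q), 0
2. ¬□q, 0
3. ¬□¬□q, 0
4. ¬q, 1
5. □q, 2
6. q, 2
Accessibility: 0R0, 0R1, 0R2, 1R1, 2R2
Complete open branch: countermodel on an S4-frame, so not valid in S4, nor in K, T (the same frame is also a K-frame and a T-frame).

S5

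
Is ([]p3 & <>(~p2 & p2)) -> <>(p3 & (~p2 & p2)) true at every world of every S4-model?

Valid

Tableau for the negation ~(([]p3 & <>(~p2 & p2)) -> <>(p3 & (~p2 & p2))):
1. ~(([]p3 & <>(~p2 & p2)) -> <>(p3 & (~p2 & p2))), u
2. []p3 & <>(~p2 & p2), u
3. ~<>(p3 & (~p2 & p2)), u
4. []p3, u
5. <>(~p2 & p2), u
6. ~(p3 & (~p2 & p2)), u
7. p3, u
8. ~(~p2 & p2), u
9. ~p2, u
10. ~p2 & p2, v
11. ~p2, v
12. p2, v
Accessibility: uRu, uRv, vRv
Branch closes: p2 and ~p2 both at v.
Every branch of the negation's tableau closes; the branch above is one of them.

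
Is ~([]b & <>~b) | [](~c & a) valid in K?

Yes, valid

Tableau for the negation ~(~([]b & <>~b) | [](~c & a)):
1. ~(~([]b & <>~b) | [](~c & a)), 0
2. []b & <>~b, 0   [~|-rule on 1]
3. ~[](~c & a), 0   [~|-rule on 1]
4. []b, 0   [&-rule on 2]
5. <>~b, 0   [&-rule on 2]
6. ~(~c & a), 1   [~[]-rule on 3: fresh world 1, 0R1]
7. b, 1   [[]-rule on 4 via 0R1]
8. ~a, 1   [~&-rule on 6 (branches; this branch)]
9. ~b, 2   [<>-rule on 5: fresh world 2, 0R2]
10. b, 2   [[]-rule on 4 via 0R2]
Accessibility: 0R1, 0R2
Branch closes: b and ~b both at 2.
Every branch of the negation's tableau closes; the branch above is one of them.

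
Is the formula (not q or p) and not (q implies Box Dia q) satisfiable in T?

Yes, satisfiable

1. (not q or p) and not (q implies Box Dia q), w0
2. not q or p, w0
3. not (q implies Box Dia q), w0
4. q, w0
5. not Box Dia q, w0
6. p, w0
7. not Dia q, w1
8. not q, w1
Accessibility: w0Rw0, w0Rw1, w1Rw1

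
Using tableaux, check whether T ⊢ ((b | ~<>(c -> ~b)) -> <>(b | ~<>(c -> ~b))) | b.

Tableau for the negation ~(((b | ~<>(c -> ~b)) -> <>(b | ~<>(c -> ~b))) | b):
1. ~(((b | ~<>(c -> ~b)) -> <>(b | ~<>(c -> ~b))) | b), w0
2. ~((b | ~<>(c -> ~b)) -> <>(b | ~<>(c -> ~b))), w0
3. ~b, w0
4. b | ~<>(c -> ~b), w0
5. ~<>(b | ~<>(c -> ~b)), w0
6. ~(b | ~<>(c -> ~b)), w0
7. <>(c -> ~b), w0
8. ~<>(c -> ~b), w0
9. ~(c -> ~b), w0
10. c, w0
11. b, w0
Accessibility: w0Rw0
Branch closes: b and ~b both at w0.
Every branch of the negation's tableau closes; the branch above is one of them.

Valid in T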